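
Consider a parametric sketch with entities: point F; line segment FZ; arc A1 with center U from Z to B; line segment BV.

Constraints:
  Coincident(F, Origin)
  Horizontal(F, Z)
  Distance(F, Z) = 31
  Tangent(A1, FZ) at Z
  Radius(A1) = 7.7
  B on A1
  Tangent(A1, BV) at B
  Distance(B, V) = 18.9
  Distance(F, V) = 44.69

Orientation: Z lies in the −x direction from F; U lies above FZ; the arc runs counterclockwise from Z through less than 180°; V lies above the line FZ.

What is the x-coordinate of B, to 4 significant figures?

-24.59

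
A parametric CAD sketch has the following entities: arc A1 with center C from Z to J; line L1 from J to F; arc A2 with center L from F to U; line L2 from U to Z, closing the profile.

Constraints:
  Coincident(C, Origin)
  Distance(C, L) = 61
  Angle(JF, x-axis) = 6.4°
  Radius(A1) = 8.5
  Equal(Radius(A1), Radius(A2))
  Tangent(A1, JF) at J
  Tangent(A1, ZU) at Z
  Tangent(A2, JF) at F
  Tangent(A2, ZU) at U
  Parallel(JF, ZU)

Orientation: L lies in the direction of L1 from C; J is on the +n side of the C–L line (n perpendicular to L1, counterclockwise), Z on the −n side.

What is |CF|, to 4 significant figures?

61.59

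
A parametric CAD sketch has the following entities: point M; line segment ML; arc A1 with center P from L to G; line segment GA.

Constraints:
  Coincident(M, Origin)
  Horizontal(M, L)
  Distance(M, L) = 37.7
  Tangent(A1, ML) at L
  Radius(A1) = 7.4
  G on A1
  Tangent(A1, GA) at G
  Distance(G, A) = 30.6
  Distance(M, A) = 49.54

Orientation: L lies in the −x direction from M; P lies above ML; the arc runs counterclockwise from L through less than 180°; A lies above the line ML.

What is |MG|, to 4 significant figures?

31.26

M is at the origin; M and L share the same y with |ML| = 37.7 and L on the −x side, so L = (-37.70, 0.000). A1 meets ML tangentially, so PL is at right angles to ML, so P = L + (0, 7.4) = (-37.70, 7.400). Since PG ⟂ GA (tangency), |PA| = √(7.4² + 30.6²) = 31.48 regardless of where G sits on A1. So A lies on both circle(M, 49.54) and circle(P, 31.48); the above-ML intersection is A = (-31.47, 38.26). G is the foot of the tangent from A: G = (-30.31, 7.682).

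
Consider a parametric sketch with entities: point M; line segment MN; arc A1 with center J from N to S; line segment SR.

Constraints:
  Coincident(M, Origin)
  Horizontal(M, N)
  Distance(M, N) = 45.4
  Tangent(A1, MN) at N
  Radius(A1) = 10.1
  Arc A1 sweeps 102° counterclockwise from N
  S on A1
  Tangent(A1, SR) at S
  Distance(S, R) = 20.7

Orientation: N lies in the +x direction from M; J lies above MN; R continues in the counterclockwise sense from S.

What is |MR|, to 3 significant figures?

60.4

M is at the origin; MN is horizontal with |MN| = 45.4 and N on the +x side, so N = (45.4, 0.00). The tangent condition forces JN to be normal to MN, so J = N + (0, 10.1) = (45.4, 10.1). On A1, N sits at bearing -90° from J; a 102° counterclockwise sweep puts S at bearing 12°, so S = J + 10.1·(cos 12°, sin 12°) = (55.3, 12.2). A1 meets SR tangentially, so JS is at right angles to SR, so SR runs along (−sin 12°, cos 12°); with |SR| = 20.7, R = (51.0, 32.4). Then |MR| = |R − M| = 60.4.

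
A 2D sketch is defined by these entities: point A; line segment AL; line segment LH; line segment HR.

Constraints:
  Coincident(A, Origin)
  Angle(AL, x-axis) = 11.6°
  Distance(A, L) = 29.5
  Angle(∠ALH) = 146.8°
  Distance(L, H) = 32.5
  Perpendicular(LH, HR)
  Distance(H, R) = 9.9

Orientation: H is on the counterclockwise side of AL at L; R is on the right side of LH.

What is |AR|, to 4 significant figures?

62.84

A is at the origin; AL runs at 11.6° with length 29.5, so L = 29.5·(cos 11.6°, sin 11.6°) = (28.90, 5.932). ∠ALH = 146.8°, so LH runs at 11.6° + (180° − 146.8°) = 44.80° from the x-axis; with |LH| = 32.5, H = L + 32.5·(cos 44.80°, sin 44.80°) = (51.96, 28.83). LH is perpendicular to HR; with |HR| = 9.9 on the right of LH, R = H + 9.9·(0.7046, -0.7096) = (58.93, 21.81). Then |AR| = |R − A| = 62.84.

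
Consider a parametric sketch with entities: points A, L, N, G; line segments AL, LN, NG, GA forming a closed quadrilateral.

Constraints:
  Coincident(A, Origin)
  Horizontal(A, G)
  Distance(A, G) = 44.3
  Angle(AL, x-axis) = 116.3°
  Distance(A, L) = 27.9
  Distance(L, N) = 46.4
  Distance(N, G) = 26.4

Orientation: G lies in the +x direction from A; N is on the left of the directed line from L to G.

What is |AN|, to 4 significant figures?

41.83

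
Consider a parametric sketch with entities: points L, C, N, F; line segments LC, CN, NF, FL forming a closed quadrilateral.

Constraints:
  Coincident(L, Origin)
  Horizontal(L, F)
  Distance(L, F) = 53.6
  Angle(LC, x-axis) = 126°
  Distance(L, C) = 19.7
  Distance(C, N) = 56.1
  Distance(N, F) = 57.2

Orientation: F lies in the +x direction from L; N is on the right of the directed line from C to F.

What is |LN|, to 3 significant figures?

37.3

Checks: |CN| = 56.10 ✓; |NF| = 57.20 ✓.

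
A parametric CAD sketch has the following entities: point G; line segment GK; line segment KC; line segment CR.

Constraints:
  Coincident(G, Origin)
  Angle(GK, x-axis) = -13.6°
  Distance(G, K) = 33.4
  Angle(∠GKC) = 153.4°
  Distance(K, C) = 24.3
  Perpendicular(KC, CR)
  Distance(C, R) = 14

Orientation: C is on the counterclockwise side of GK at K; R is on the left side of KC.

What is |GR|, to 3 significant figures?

54.2

∠GKC = 153.4°, so KC runs at -13.6° + (180° − 153.4°) = 13.0° from the x-axis; with |KC| = 24.3, C = K + 24.3·(cos 13.0°, sin 13.0°) = (56.1, -2.39). The perpendicularity gives CR at right angles to KC; with |CR| = 14.0 on the left of KC, R = C + 14.0·(-0.225, 0.974) = (53.0, 11.3). Then |GR| = |R − G| = 54.2.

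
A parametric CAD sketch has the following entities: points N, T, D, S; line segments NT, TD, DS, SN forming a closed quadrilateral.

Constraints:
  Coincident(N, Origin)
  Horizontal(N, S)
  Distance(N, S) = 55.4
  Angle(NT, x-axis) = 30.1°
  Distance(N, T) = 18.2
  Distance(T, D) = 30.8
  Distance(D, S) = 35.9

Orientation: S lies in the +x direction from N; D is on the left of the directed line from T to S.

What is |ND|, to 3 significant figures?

48.6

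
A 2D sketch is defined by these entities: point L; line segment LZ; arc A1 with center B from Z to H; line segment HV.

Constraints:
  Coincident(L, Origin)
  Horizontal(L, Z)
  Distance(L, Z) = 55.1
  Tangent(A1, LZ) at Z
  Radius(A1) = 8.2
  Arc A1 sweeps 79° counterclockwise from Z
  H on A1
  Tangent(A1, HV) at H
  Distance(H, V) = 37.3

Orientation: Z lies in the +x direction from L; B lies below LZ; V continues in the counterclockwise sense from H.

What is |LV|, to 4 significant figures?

58.87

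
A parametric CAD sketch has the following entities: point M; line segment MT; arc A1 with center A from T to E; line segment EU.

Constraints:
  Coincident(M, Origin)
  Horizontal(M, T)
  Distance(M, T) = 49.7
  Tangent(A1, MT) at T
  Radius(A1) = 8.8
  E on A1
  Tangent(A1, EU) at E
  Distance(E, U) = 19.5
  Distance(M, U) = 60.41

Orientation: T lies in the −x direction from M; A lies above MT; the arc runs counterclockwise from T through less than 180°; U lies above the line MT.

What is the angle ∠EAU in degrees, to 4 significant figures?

65.71°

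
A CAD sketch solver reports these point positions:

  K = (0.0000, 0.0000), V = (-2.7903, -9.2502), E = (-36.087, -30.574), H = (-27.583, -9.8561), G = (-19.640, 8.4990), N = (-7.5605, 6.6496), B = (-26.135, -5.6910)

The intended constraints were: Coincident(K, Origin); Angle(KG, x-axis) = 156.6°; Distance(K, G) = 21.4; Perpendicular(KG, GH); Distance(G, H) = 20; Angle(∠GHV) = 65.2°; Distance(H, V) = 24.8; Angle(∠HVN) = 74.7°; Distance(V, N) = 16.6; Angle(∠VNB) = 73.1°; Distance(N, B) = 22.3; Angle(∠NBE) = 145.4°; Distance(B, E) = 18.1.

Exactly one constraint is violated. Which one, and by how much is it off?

Distance(B, E) = 18.1 — off by 8.70.

K = (0.00, 0.00) ✓; KG at 156.6° ✓; |KG| = 21.40 ✓; ∠(KG, GH) = 90.00° ✓; |GH| = 20.00 ✓; ∠GHV = 65.20° ✓; |HV| = 24.80 ✓; ∠HVN = 74.70° ✓; |VN| = 16.60 ✓; ∠VNB = 73.10° ✓; |NB| = 22.30 ✓; ∠NBE = 145.4° ✓; |BE| = 26.80 ✗.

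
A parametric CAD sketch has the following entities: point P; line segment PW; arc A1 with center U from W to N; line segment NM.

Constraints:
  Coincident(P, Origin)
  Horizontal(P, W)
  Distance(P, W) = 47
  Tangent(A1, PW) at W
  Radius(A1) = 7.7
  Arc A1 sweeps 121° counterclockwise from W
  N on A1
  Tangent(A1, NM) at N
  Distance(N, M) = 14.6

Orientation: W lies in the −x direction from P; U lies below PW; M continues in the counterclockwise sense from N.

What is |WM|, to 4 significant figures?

24.20

P is at the origin; P and W share the same y with |PW| = 47.0 and W on the −x side, so W = (-47.00, 0.000). Since A1 is tangent to PW there, UW ⟂ PW, so U = W + (0, -7.7) = (-47.00, -7.700). On A1, W sits at bearing 90° from U; a 121° counterclockwise sweep puts N at bearing 211°, so N = U + 7.7·(cos 211°, sin 211°) = (-53.60, -11.67). A1 meets NM tangentially, so UN is at right angles to NM, so NM runs along (−sin 211°, cos 211°); with |NM| = 14.6, M = (-46.08, -24.18). Then |WM| = |M − W| = 24.20.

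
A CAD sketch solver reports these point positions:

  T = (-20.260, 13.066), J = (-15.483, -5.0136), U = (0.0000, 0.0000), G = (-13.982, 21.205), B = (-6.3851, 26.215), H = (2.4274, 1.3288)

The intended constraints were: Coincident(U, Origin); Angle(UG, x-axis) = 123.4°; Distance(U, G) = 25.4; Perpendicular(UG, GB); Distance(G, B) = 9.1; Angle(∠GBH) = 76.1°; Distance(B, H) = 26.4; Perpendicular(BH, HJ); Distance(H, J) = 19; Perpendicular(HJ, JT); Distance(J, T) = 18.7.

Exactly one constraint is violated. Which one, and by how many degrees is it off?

Perpendicular(HJ, JT) — off by 4.70°.

U = (0.00, 0.00) ✓; UG at 123.4° ✓; |UG| = 25.40 ✓; ∠(UG, GB) = 90.00° ✓; |GB| = 9.100 ✓; ∠GBH = 76.10° ✓; |BH| = 26.40 ✓; ∠(BH, HJ) = 90.00° ✓; |HJ| = 19.00 ✓; ∠(HJ, JT) = 94.70° ✗; |JT| = 18.70 ✓.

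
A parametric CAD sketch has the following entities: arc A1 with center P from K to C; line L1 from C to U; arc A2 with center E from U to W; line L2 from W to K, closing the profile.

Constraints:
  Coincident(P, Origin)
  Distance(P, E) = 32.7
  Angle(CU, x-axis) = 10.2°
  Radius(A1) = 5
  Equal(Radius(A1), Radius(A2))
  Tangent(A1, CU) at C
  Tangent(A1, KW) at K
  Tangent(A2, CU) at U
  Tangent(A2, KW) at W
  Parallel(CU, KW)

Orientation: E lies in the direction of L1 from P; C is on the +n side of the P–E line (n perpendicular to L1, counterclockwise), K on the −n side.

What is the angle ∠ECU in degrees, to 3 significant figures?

8.69°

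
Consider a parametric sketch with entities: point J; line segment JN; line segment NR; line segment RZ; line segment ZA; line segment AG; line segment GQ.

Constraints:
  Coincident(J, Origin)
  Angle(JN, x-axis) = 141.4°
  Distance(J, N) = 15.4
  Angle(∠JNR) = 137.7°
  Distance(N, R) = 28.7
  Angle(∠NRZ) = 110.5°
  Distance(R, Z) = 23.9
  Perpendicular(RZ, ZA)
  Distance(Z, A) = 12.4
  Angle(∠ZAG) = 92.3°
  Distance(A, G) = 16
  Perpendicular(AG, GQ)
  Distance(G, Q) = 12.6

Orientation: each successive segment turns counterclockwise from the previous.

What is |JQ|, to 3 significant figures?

42.4

J is at the origin; JN runs at 141.4° with length 15.4, so N = (-12.0, 9.61). ∠JNR = 137.7° gives NR at -176° from the x-axis; with |NR| = 28.7, R = (-40.7, 7.76). ∠NRZ = 110.5° gives RZ at -107° from the x-axis; with |RZ| = 23.9, Z = (-47.6, -15.1). RZ is perpendicular to ZA, so ZA runs at -16.8°; with |ZA| = 12.4, A = (-35.7, -18.7). ∠ZAG = 92.3° gives AG at 70.9° from the x-axis; with |AG| = 16.0, G = (-30.5, -3.59). The perpendicularity gives GQ at right angles to AG, so GQ runs at 161°; with |GQ| = 12.6, Q = (-42.4, 0.534). Then |JQ| = |Q − J| = 42.4.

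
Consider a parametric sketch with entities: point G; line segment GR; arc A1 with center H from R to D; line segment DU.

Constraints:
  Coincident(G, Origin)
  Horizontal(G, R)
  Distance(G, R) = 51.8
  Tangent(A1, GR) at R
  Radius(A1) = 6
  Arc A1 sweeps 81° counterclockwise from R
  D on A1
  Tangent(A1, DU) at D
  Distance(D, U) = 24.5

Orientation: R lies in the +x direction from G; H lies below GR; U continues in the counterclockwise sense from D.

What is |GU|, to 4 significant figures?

51.22

G is at the origin; G and R share the same y with |GR| = 51.8 and R on the +x side, so R = (51.80, 0.000). Tangency of A1 to GR means the radius HR is perpendicular to GR, so H = R + (0, -6) = (51.80, -6.000). On A1, R sits at bearing 90° from H; an 81° counterclockwise sweep puts D at bearing 171°, so D = H + 6.0·(cos 171°, sin 171°) = (45.87, -5.061). Tangency of A1 to DU means the radius HD is perpendicular to DU, so DU runs along (−sin 171°, cos 171°); with |DU| = 24.5, U = (42.04, -29.26). Then |GU| = |U − G| = 51.22.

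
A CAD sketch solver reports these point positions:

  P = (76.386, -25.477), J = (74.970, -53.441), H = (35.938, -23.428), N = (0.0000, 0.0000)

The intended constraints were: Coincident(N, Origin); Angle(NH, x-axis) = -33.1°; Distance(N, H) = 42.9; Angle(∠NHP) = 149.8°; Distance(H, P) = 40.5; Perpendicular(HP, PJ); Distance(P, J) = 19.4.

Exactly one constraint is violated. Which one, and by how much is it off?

Distance(P, J) = 19.4 — off by 8.60.

N = (0.00, 0.00) ✓; NH at -33.10° ✓; |NH| = 42.90 ✓; ∠NHP = 149.8° ✓; |HP| = 40.50 ✓; ∠(HP, PJ) = 90.00° ✓; |PJ| = 28.00 ✗.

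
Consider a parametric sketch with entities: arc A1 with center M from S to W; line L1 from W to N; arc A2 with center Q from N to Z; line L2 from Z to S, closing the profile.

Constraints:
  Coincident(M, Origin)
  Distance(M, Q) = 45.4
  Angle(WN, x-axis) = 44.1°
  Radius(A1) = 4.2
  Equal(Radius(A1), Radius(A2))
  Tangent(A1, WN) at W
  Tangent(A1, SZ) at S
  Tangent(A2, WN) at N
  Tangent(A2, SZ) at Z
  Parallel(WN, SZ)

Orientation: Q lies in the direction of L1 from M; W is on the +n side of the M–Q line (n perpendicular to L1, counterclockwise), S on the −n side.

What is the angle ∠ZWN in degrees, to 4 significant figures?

10.48°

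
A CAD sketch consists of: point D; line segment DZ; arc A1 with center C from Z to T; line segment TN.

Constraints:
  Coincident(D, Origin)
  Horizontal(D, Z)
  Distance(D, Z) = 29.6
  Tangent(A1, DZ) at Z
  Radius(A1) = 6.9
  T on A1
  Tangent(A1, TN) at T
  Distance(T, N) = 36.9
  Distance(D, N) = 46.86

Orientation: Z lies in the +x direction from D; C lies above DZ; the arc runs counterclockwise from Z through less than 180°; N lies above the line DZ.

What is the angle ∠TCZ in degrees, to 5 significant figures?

117.16°

Checks: ∠(CZ, ZD) = 90.00° ✓; |CT| = 6.900 ✓; ∠(CT, TN) = 90.00° ✓; |TN| = 36.90 ✓; |DN| = 46.86 ✓.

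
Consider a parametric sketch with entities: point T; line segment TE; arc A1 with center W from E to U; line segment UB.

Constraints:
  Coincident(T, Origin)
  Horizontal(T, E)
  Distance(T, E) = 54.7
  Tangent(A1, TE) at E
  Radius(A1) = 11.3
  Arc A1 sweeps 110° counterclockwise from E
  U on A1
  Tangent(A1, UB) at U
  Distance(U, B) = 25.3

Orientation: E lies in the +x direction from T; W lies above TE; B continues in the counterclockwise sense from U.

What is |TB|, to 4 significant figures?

68.75

On A1, E sits at bearing -90° from W; a 110° counterclockwise sweep puts U at bearing 20°, so U = W + 11.3·(cos 20°, sin 20°) = (65.32, 15.16). A1 meets UB tangentially, so WU is at right angles to UB, so UB runs along (−sin 20°, cos 20°); with |UB| = 25.3, B = (56.67, 38.94). Then |TB| = |B − T| = 68.75.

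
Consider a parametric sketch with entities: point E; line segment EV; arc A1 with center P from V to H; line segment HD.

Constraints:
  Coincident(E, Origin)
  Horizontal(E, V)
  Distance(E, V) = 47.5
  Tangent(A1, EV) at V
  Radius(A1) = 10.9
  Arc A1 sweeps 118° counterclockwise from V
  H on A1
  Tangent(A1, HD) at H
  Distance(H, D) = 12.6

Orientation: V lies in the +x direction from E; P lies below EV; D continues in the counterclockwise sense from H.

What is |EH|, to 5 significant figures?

41.123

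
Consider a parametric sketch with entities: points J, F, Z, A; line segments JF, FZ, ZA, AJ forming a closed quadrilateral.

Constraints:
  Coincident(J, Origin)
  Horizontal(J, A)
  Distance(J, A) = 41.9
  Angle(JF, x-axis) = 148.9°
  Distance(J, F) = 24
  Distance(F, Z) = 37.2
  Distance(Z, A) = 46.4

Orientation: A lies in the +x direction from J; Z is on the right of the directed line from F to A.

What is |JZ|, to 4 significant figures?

18.92

J is at the origin; J and A share the same y with |JA| = 41.9 and A in +x, so A = (41.9, 0). JF runs at 148.9° with |JF| = 24.0, so F = (-20.55, 12.40). Z is determined by |FZ| = 37.2 and |ZA| = 46.4 together: it lies at the intersection of circle(F, 37.2) and circle(A, 46.4). With |FA| = 63.67, the foot of the radical line on FA is 25.79 from F and the perpendicular offset is √(37.2² − 25.79²) = 26.80. Taking the right-of-FA solution: Z = (-0.4686, -18.92).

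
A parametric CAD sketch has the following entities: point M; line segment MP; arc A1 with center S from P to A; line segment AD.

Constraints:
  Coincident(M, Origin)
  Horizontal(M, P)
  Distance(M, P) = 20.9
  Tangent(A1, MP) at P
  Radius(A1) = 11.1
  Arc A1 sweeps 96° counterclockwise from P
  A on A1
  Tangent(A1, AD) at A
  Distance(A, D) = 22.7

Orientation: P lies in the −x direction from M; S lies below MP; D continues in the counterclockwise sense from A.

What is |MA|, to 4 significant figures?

34.21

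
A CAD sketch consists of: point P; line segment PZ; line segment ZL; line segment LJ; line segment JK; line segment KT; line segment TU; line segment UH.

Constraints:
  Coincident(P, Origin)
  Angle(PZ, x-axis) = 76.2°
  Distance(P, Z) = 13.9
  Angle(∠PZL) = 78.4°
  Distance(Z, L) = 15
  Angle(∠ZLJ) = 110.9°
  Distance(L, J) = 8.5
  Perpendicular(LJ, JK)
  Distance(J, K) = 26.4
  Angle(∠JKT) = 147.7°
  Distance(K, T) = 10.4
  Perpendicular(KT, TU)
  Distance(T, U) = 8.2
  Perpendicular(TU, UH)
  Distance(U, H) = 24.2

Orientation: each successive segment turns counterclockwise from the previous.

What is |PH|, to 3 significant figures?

5.93

P is at the origin; PZ runs at 76.2° with length 13.9, so Z = (3.32, 13.5). ∠PZL = 78.4° gives ZL at 178° from the x-axis; with |ZL| = 15.0, L = (-11.7, 14.1). ∠ZLJ = 110.9° gives LJ at -113° from the x-axis; with |LJ| = 8.5, J = (-15.0, 6.26). LJ is perpendicular to JK, so JK runs at -23.1°; with |JK| = 26.4, K = (9.28, -4.10). ∠JKT = 147.7° gives KT at 9.20° from the x-axis; with |KT| = 10.4, T = (19.5, -2.44). The perpendicularity gives TU at right angles to KT, so TU runs at 99.2°; with |TU| = 8.2, U = (18.2, 5.66). The perpendicularity gives UH at right angles to TU, so UH runs at -171°; with |UH| = 24.2, H = (-5.66, 1.79). Then |PH| = |H − P| = 5.93.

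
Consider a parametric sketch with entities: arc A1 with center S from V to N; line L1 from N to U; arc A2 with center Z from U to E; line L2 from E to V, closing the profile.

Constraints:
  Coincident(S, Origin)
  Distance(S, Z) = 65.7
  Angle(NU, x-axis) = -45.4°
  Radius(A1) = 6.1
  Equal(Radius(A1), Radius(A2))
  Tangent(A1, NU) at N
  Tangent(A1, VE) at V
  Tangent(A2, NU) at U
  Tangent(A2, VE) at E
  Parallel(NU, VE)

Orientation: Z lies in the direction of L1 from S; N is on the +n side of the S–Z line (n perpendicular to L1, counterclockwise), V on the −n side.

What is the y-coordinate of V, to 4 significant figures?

-4.283

S is at the origin and Z lies 65.7 along u from S, so Z = 65.7·u = (46.13, -46.78). Tangency of A1 to both parallel lines with radius 6.1 puts N and V at S ± 6.1·n: N = (4.343, 4.283), V = (-4.343, -4.283). So V.y = -4.283.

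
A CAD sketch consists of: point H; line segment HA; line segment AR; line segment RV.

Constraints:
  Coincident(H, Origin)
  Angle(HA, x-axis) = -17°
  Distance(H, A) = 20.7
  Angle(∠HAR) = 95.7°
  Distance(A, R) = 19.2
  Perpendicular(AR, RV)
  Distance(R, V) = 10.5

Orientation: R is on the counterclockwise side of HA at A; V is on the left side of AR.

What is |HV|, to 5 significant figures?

23.532

∠HAR = 95.7°, so AR runs at -17.0° + (180° − 95.7°) = 67.300° from the x-axis; with |AR| = 19.2, R = A + 19.2·(cos 67.300°, sin 67.300°) = (27.205, 11.661). The perpendicularity gives RV at right angles to AR; with |RV| = 10.5 on the left of AR, V = R + 10.5·(-0.92254, 0.38591) = (17.518, 15.713). Then |HV| = |V − H| = 23.532.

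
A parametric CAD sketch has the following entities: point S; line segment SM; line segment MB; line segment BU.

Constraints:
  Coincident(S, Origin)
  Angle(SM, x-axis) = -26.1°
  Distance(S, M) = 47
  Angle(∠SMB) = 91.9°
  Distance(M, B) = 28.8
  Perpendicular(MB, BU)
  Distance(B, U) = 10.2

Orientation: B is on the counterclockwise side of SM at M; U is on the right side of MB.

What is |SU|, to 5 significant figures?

64.734

S is at the origin; SM runs at -26.1° with length 47.0, so M = 47.0·(cos -26.1°, sin -26.1°) = (42.207, -20.677). ∠SMB = 91.9°, so MB runs at -26.1° + (180° − 91.9°) = 62.000° from the x-axis; with |MB| = 28.8, B = M + 28.8·(cos 62.000°, sin 62.000°) = (55.728, 4.7517). MB is perpendicular to BU; with |BU| = 10.2 on the right of MB, U = B + 10.2·(0.88295, -0.46947) = (64.734, -0.036860). Then |SU| = |U − S| = 64.734.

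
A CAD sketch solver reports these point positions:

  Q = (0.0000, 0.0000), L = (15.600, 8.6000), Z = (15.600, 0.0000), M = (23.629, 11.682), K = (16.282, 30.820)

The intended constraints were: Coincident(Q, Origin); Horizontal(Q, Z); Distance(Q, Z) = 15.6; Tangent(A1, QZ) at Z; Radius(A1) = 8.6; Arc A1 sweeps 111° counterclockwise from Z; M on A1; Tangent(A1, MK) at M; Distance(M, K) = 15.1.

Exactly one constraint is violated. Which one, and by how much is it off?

Distance(M, K) = 15.1 — off by 5.40.

Q = (0.00, 0.00) ✓; Q.y = 0.00, Z.y = 0.00 ✓; |QZ| = 15.60 ✓; ∠(LZ, ZQ) = 90.00° ✓; |LZ| = 8.600 ✓; bearing(L→M) − bearing(L→Z) = 111.0° ✓; |LM| = 8.600 ✓; ∠(LM, MK) = 90.00° ✓; |MK| = 20.50 ✗.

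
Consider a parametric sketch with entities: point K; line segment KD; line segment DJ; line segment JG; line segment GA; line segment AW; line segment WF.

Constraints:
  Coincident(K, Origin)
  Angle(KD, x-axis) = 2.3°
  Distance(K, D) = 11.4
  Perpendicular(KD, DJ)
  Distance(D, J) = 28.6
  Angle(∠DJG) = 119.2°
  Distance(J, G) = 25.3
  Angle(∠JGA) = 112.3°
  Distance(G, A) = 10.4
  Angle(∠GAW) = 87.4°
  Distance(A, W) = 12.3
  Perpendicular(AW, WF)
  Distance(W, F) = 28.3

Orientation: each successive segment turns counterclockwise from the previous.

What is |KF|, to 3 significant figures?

45.1

K is at the origin; KD runs at 2.3° with length 11.4, so D = (11.4, 0.458). The perpendicularity gives DJ at right angles to KD, so DJ runs at 92.3°; with |DJ| = 28.6, J = (10.2, 29.0). ∠DJG = 119.2° gives JG at 153° from the x-axis; with |JG| = 25.3, G = (-12.3, 40.5). ∠JGA = 112.3° gives GA at -139° from the x-axis; with |GA| = 10.4, A = (-20.2, 33.7). ∠GAW = 87.4° gives AW at -46.6° from the x-axis; with |AW| = 12.3, W = (-11.7, 24.7). AW ⟂ WF, so WF runs at 43.4°; with |WF| = 28.3, F = (8.82, 44.2). Then |KF| = |F − K| = 45.1.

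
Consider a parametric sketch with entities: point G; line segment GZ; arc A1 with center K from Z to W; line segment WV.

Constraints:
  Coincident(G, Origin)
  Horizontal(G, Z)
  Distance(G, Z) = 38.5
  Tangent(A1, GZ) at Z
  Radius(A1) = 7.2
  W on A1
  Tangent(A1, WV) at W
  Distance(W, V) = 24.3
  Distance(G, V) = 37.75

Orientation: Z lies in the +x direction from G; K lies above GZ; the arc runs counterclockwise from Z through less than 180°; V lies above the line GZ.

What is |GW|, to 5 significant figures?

45.009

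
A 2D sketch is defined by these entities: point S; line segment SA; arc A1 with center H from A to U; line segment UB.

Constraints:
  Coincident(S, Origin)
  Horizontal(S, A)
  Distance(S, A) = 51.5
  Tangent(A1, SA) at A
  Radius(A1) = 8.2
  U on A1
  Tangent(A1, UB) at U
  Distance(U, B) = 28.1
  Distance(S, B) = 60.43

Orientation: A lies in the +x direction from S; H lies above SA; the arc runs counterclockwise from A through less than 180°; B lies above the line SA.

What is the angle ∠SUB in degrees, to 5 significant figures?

77.152°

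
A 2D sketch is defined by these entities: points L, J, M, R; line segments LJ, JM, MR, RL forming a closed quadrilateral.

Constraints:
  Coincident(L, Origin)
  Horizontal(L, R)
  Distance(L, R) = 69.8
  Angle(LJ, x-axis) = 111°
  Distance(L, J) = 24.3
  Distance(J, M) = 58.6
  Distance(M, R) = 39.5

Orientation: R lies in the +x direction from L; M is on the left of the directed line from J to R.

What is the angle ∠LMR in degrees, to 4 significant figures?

87.54°

L is at the origin; L and R share the same y with |LR| = 69.8 and R in +x, so R = (69.8, 0). LJ runs at 111.0° with |LJ| = 24.3, so J = (-8.708, 22.69). M is determined by |JM| = 58.6 and |MR| = 39.5 together: it lies at the intersection of circle(J, 58.6) and circle(R, 39.5). With |JR| = 81.72, the foot of the radical line on JR is 52.32 from J and the perpendicular offset is √(58.6² − 52.32²) = 26.38. Taking the left-of-JR solution: M = (48.88, 33.51).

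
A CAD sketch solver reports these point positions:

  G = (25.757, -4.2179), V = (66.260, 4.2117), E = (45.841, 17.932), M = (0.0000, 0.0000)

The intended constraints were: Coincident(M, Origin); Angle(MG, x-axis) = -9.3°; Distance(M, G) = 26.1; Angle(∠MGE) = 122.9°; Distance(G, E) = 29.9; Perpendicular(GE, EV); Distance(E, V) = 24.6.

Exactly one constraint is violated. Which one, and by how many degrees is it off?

Perpendicular(GE, EV) — off by 8.30°.

M = (0.00, 0.00) ✓; MG at -9.300° ✓; |MG| = 26.10 ✓; ∠MGE = 122.9° ✓; |GE| = 29.90 ✓; ∠(GE, EV) = 81.70° ✗; |EV| = 24.60 ✓.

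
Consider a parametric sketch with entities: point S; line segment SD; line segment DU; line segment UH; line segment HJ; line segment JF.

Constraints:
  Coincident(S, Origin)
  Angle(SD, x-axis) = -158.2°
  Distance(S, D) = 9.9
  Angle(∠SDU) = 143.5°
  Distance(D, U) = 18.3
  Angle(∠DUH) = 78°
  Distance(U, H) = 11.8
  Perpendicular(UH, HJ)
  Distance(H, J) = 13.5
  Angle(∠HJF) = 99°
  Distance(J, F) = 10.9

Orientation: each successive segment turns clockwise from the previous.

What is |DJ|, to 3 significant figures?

9.13

∠DUH = 78.0° gives UH at 63.3° from the x-axis; with |UH| = 11.8, H = (-21.6, 11.5). UH ⟂ HJ, so HJ runs at -26.7°; with |HJ| = 13.5, J = (-9.53, 5.44). Then |DJ| = |J − D| = 9.13.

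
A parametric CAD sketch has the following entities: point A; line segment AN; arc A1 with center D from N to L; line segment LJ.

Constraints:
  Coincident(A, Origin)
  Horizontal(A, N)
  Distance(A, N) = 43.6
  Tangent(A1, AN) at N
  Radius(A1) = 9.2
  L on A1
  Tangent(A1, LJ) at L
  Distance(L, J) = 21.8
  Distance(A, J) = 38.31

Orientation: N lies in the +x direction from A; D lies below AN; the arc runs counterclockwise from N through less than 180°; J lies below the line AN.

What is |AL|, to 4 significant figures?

35.47

Checks: |DL| = 9.200 ✓; ∠(DL, LJ) = 90.00° ✓; |LJ| = 21.80 ✓; |AJ| = 38.31 ✓.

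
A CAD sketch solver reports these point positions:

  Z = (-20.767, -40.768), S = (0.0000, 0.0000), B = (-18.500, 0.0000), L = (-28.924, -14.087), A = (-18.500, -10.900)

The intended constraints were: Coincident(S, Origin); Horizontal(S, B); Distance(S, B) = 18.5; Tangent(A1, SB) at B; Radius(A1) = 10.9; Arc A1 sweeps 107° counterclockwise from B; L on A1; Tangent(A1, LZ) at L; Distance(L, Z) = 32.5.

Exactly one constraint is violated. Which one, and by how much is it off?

Distance(L, Z) = 32.5 — off by 4.60.

S = (0.00, 0.00) ✓; S.y = 0.00, B.y = 0.00 ✓; |SB| = 18.50 ✓; ∠(AB, BS) = 90.00° ✓; |AB| = 10.90 ✓; bearing(A→L) − bearing(A→B) = 107.0° ✓; |AL| = 10.90 ✓; ∠(AL, LZ) = 90.00° ✓; |LZ| = 27.90 ✗.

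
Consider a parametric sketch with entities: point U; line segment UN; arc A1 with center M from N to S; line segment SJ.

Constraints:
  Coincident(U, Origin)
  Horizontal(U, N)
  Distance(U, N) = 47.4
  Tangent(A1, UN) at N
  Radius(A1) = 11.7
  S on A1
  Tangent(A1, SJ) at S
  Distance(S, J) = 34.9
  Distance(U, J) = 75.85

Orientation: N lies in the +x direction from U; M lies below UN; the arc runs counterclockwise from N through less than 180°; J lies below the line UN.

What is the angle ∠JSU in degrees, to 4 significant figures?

155.2°

U is at the origin; UN is horizontal with |UN| = 47.4 and N on the +x side, so N = (47.40, 0.000). Tangency of A1 to UN means the radius MN is perpendicular to UN, so M = N + (0, -11.7) = (47.40, -11.70). Since MS ⟂ SJ (tangency), |MJ| = √(11.7² + 34.9²) = 36.81 regardless of where S sits on A1. So J lies on both circle(U, 75.85) and circle(M, 36.81); the below-UN intersection is J = (60.13, -46.24). S is the foot of the tangent from J: S = (38.28, -19.02).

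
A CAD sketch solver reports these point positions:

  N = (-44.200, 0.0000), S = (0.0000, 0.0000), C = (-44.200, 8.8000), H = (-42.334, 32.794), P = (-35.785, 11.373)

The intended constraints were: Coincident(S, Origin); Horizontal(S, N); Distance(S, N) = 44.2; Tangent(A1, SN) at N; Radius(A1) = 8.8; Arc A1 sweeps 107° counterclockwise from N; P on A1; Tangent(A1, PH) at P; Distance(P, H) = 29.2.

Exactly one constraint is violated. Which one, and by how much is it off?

Distance(P, H) = 29.2 — off by 6.80.

S = (0.00, 0.00) ✓; S.y = 0.00, N.y = 0.00 ✓; |SN| = 44.20 ✓; ∠(CN, NS) = 90.00° ✓; |CN| = 8.800 ✓; bearing(C→P) − bearing(C→N) = 107.0° ✓; |CP| = 8.800 ✓; ∠(CP, PH) = 90.00° ✓; |PH| = 22.40 ✗.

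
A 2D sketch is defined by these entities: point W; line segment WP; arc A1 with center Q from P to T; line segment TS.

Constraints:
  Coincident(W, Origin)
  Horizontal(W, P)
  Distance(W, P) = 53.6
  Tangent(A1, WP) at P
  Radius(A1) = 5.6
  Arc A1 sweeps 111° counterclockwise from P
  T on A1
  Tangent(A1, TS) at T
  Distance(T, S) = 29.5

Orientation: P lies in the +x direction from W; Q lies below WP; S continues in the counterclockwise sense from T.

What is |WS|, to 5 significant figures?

68.627

W is at the origin; W and P share the same y with |WP| = 53.6 and P on the +x side, so P = (53.600, 0.0000). Tangency of A1 to WP means the radius QP is perpendicular to WP, so Q = P + (0, -5.6) = (53.600, -5.6000). On A1, P sits at bearing 90° from Q; a 111° counterclockwise sweep puts T at bearing 201°, so T = Q + 5.6·(cos 201°, sin 201°) = (48.372, -7.6069). Since A1 is tangent to TS there, QT ⟂ TS, so TS runs along (−sin 201°, cos 201°); with |TS| = 29.5, S = (58.944, -35.147). Then |WS| = |S − W| = 68.627.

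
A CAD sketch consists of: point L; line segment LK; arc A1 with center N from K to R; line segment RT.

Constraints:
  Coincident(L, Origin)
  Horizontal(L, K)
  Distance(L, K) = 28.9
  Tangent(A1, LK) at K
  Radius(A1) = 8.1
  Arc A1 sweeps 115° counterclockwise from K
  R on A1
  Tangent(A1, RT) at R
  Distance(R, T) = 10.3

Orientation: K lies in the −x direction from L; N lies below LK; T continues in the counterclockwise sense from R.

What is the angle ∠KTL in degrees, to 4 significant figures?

48.66°

On A1, K sits at bearing 90° from N; a 115° counterclockwise sweep puts R at bearing 205°, so R = N + 8.1·(cos 205°, sin 205°) = (-36.24, -11.52). A1 meets RT tangentially, so NR is at right angles to RT, so RT runs along (−sin 205°, cos 205°); with |RT| = 10.3, T = (-31.89, -20.86). Then cos ∠KTL = TK·TL / (|TK||TL|), giving 48.66°.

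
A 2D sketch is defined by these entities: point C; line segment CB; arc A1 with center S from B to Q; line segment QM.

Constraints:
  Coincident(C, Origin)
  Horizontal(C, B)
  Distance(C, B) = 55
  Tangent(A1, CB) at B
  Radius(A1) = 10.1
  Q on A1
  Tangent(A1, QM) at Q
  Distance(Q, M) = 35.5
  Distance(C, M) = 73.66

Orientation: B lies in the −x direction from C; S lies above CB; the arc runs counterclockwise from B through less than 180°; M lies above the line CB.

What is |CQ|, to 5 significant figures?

47.339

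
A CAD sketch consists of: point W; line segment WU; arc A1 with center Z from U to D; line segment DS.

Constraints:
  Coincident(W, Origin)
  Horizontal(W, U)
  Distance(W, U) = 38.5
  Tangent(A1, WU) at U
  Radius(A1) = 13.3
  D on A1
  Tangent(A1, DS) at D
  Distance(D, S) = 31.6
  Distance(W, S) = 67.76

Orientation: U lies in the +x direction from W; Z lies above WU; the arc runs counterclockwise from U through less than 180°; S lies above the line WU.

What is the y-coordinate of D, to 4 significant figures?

13.97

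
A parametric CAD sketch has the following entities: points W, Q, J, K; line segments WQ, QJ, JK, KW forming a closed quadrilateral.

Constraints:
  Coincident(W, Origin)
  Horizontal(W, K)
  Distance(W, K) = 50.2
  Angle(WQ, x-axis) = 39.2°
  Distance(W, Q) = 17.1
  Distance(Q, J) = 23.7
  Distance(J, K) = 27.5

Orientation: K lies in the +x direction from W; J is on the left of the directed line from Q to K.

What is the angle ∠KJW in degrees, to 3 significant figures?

92.9°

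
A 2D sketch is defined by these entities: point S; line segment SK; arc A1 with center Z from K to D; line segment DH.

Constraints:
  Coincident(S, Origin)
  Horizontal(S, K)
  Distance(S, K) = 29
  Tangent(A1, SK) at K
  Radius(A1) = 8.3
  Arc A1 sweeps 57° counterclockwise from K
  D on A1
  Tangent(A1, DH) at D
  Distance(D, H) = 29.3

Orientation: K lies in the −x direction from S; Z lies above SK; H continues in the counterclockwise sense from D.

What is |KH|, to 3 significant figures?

36.5

S is at the origin; SK is horizontal with |SK| = 29.0 and K on the −x side, so K = (-29.0, 0.00). The tangent condition forces ZK to be normal to SK, so Z = K + (0, 8.3) = (-29.0, 8.30). On A1, K sits at bearing -90° from Z; a 57° counterclockwise sweep puts D at bearing -33°, so D = Z + 8.3·(cos -33°, sin -33°) = (-22.0, 3.78). Since A1 is tangent to DH there, ZD ⟂ DH, so DH runs along (−sin -33°, cos -33°); with |DH| = 29.3, H = (-6.08, 28.4). Then |KH| = |H − K| = 36.5.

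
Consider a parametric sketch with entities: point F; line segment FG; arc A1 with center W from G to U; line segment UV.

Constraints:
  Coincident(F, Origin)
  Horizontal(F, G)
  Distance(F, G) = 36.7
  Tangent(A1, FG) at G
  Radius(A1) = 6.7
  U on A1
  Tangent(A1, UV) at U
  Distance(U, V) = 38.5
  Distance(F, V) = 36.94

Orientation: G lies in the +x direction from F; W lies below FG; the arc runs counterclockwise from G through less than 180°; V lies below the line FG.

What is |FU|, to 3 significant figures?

31.2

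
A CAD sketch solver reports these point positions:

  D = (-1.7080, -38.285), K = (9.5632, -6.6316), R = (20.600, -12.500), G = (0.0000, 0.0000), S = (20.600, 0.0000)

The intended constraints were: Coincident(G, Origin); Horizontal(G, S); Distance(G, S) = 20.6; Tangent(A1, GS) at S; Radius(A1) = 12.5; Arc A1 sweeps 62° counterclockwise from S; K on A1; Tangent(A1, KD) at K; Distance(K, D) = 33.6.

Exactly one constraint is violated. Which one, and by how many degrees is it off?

Tangent(A1, KD) at K — off by 8.40°.

G = (0.00, 0.00) ✓; G.y = 0.00, S.y = 0.00 ✓; |GS| = 20.60 ✓; ∠(RS, SG) = 90.00° ✓; |RS| = 12.50 ✓; bearing(R→K) − bearing(R→S) = 62.00° ✓; |RK| = 12.50 ✓; ∠(RK, KD) = 81.60° ✗; |KD| = 33.60 ✓.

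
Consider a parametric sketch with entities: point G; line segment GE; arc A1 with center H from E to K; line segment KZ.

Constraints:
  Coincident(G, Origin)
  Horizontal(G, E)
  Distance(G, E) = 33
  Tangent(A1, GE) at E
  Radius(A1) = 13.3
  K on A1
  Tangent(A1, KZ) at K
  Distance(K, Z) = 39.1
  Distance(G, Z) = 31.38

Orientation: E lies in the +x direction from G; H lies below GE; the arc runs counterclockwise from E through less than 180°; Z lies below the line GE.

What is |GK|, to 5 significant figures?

24.011

Checks: |HK| = 13.30 ✓; ∠(HK, KZ) = 90.00° ✓; |KZ| = 39.10 ✓; |GZ| = 31.38 ✓.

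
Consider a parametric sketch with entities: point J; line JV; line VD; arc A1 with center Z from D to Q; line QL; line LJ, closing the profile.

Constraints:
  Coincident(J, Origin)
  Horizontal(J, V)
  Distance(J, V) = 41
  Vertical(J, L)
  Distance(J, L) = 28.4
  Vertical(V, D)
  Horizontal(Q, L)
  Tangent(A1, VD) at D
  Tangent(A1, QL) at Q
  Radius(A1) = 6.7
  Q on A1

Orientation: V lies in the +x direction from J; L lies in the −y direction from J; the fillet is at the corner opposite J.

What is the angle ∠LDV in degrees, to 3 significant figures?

99.3°

J is at the origin; J and V share the same y with |JV| = 41.0 and V on the +x side, so V = (41.0, 0.00). JL is vertical with |JL| = 28.4 and L on the −y side, so L = (0.00, -28.4). The virtual corner opposite J is at (41.0, -28.4). A1 meets VD tangentially, so ZD is at right angles to VD and tangency of A1 to QL means the radius ZQ is perpendicular to QL, with radius 6.7, so the center Z sits 6.7 in from both sides at Z = (34.3, -21.7). That places the tangent points at D = (41.0, -21.7) on VD and Q = (34.3, -28.4) on QL. Then cos ∠LDV = DL·DV / (|DL||DV|), giving 99.3°.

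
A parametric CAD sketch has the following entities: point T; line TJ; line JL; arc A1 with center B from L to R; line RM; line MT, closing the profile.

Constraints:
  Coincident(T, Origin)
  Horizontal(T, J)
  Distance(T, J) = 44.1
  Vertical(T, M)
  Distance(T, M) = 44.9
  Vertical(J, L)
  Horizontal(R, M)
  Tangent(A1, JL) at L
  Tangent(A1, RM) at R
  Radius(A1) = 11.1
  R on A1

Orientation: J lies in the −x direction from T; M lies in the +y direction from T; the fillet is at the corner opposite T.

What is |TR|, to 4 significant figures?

55.72

T is at the origin; T and J share the same y with |TJ| = 44.1 and J on the −x side, so J = (-44.10, 0.000). T and M share the same x with |TM| = 44.9 and M on the +y side, so M = (0.000, 44.90). The virtual corner opposite T is at (-44.10, 44.90). Tangency of A1 to JL means the radius BL is perpendicular to JL and A1 meets RM tangentially, so BR is at right angles to RM, with radius 11.1, so the center B sits 11.1 in from both sides at B = (-33.00, 33.80). That places the tangent points at L = (-44.10, 33.80) on JL and R = (-33.00, 44.90) on RM. Then |TR| = |R − T| = 55.72.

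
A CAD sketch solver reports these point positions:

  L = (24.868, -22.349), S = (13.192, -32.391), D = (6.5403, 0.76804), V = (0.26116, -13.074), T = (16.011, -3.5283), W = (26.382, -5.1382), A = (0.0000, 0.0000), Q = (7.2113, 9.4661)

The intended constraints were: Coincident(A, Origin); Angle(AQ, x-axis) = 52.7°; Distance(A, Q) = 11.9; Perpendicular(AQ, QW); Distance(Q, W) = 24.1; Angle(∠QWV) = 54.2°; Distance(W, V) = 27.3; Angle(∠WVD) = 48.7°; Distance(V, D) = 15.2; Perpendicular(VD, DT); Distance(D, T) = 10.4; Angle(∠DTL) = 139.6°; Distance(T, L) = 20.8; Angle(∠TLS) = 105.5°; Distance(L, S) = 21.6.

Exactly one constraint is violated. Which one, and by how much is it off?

Distance(L, S) = 21.6 — off by 6.20.

A = (0.00, 0.00) ✓; AQ at 52.70° ✓; |AQ| = 11.90 ✓; ∠(AQ, QW) = 90.00° ✓; |QW| = 24.10 ✓; ∠QWV = 54.20° ✓; |WV| = 27.30 ✓; ∠WVD = 48.70° ✓; |VD| = 15.20 ✓; ∠(VD, DT) = 90.00° ✓; |DT| = 10.40 ✓; ∠DTL = 139.6° ✓; |TL| = 20.80 ✓; ∠TLS = 105.5° ✓; |LS| = 15.40 ✗.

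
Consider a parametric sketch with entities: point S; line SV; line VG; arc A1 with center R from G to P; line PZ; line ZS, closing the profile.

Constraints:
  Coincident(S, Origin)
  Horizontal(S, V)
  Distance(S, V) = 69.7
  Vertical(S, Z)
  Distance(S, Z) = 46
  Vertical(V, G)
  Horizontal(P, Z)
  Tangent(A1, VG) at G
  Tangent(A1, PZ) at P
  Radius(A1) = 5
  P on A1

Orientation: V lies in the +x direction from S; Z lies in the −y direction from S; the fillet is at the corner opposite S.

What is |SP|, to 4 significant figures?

79.39

The virtual corner opposite S is at (69.70, -46.00). Tangency of A1 to VG means the radius RG is perpendicular to VG and since A1 is tangent to PZ there, RP ⟂ PZ, with radius 5.0, so the center R sits 5.0 in from both sides at R = (64.70, -41.00). That places the tangent points at G = (69.70, -41.00) on VG and P = (64.70, -46.00) on PZ. Then |SP| = |P − S| = 79.39.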